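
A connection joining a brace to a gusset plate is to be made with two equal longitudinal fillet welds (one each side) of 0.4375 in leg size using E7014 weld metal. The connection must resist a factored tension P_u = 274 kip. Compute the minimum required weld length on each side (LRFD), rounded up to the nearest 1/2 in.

E70XX → F_EXX = 70 ksi.
Throat t_e = 0.707 × 0.4375 = 0.3093 in.
φr_n = 0.75 × 0.6 × 70 × 0.3093 = 9.743 kip/in.
L_req = P_u / φr_n = 274 / 9.743 = 28.12 in total.
Per side: 28.12 / 2 = 14.06 in.
Round up → use L = 14.5 in on each side.

L = 14.5 in on each side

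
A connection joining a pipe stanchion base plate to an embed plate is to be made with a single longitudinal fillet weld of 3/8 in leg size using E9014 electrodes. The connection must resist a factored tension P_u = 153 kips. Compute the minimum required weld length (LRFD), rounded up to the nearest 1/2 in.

L = 14.5 in

E90XX → F_EXX = 90 ksi.
Throat t_e = 0.707 × 0.375 = 0.2651 in.
φr_n = 0.75 × 0.6 × 90 × 0.2651 = 10.74 kips/in.
L_req = P_u / φr_n = 153 / 10.74 = 14.25 in total.
Round up → use L = 14.5 in.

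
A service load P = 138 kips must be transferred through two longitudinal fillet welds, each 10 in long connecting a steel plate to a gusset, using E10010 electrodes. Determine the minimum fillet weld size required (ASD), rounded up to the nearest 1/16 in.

E100XX → F_EXX = 100 ksi.
Total weld length L = 20 in.
Required throat t_e = P × Ω / (0.6 F_EXX × L) = 138 × 2.0 / (0.6 × 100 × 20) = 0.23 in.
Required leg w = t_e / 0.707 = 0.3253 in → use 3/8 in.

w = 3/8 in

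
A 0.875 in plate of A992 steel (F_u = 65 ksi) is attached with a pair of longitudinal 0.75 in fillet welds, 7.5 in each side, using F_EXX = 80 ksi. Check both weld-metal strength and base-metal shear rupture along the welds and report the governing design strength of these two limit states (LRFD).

t_e = 0.707 × 0.75 = 0.5302 in; L = 15 in.
Weld metal: φR_n = 0.75 × 0.6 × 80 × 0.5302 × 15 = 286.3 kip.
Base metal (shear rupture): φR_n = 0.75 × 0.6 × 65 × 0.875 × 15 = 383.9 kip.
Governing: weld metal.

φR_n ≈ 286 kip (weld metal governs)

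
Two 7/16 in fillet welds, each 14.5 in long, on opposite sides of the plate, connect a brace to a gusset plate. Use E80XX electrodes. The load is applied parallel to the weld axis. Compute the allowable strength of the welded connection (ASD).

R_n/Ω ≈ 215 kip

E80XX → F_EXX = 80 ksi.
Effective throat t_e = 0.707 × 0.4375 = 0.3093 in.
Total length L = 29 in; A_we = 0.3093 × 29 = 8.97 in².
F_nw = 0.6 F_EXX = 0.6 × 80 = 48 ksi.
R_n = 48 × 8.97 = 430.6 kip; R_n/Ω = 430.6/2.0 = 215.3 kip.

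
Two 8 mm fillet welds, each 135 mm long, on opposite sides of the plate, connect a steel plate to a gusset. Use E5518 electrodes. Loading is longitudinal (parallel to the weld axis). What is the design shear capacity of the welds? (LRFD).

E55XX → F_EXX = 550 MPa.
Effective throat t_e = 0.707 × 8 = 5.656 mm.
Total length L = 270 mm; A_we = 5.656 × 270 = 1527 mm².
F_nw = 0.6 F_EXX = 0.6 × 550 = 330 MPa.
φR_n = 0.75 × 330 × 1527 × 10⁻³ = 378 kN.

φR_n ≈ 378 kN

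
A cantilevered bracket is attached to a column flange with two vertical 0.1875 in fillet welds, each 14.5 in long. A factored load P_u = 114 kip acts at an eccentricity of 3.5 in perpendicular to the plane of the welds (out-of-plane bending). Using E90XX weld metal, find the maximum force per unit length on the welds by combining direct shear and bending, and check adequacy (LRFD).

E90XX → F_EXX = 90 ksi.
L_w = 2 × 14.5 = 29 in; section modulus (unit throat) S = 2 × L²/6 = 70.08 in².
Direct shear f_v = P/L_w = 114/29 = 3.931 kip/in.
Moment M = P × e = 114 × 3.5 = 399 kip·in; bending f_b = M/S = 5.693 kip/in.
f_max = √(f_v² + f_b²) = √(3.931² + 5.693²) = 6.919 kip/in.
φr_n = 0.75 × 0.6 × 90 × (0.707 × 0.1875) = 5.369 kip/in → NOT adequate.

f_max ≈ 6.92 kip/in; NOT adequate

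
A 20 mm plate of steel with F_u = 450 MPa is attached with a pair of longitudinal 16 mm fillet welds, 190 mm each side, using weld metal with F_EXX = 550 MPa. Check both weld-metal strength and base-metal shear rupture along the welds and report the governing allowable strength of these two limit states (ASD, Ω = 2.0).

R_n/Ω ≈ 709 kN (weld metal governs)

t_e = 0.707 × 16 = 11.31 mm; L = 380 mm.
Weld metal: R_n/Ω = (1/2.0) × 0.6 × 550 × 11.31 × 380 × 10⁻³ = 709.3 kN.
Base metal (shear rupture): R_n/Ω = (1/2.0) × 0.6 × 450 × 20 × 380 × 10⁻³ = 1026 kN.
Governing: weld metal.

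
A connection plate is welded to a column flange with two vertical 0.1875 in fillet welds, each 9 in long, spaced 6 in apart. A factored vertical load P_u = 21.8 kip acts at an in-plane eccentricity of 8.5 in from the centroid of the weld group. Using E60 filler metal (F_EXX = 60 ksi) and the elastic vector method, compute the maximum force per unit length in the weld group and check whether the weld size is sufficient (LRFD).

Total weld length L_w = 18 in. Treat welds as unit-width lines.
Polar moment about centroid: J = 2[d³/12 + d(b/2)²] = 2[9³/12 + 9×3²] = 283.5 in³.
Direct shear f_v = P/L_w = 21.8 / 18 = 1.211 kip/in (vertical).
Torsion M = P·e = 21.8 × 8.5 = 185.3 kip·in.
Critical point at (x, y) = (3, 4.5) from centroid. f_tx = M·y/J = 2.941 kip/in; f_ty = M·x/J = 1.961 kip/in.
Resultant f_max = √[f_tx² + (f_v + f_ty)²] = √[2.941² + (1.211 + 1.961)²] = 4.326 kip/in.
Capacity per unit length: φr_n = 0.75 × 0.6 × 60 × (0.707 × 0.1875) = 3.579 kip/in.
4.326 > 3.579 → NOT adequate.

f_max ≈ 4.33 kip/in; NOT adequate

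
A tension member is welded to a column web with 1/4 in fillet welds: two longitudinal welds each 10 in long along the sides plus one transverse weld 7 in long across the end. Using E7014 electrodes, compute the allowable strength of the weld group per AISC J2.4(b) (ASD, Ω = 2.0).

R_n/Ω ≈ 102 kips

E70XX → F_EXX = 70 ksi.
t_e = 0.707 × 0.25 = 0.1767 in.
R_nwl = 0.6 × 70 × 0.1767 × 20 = 148.5 kips (longitudinal, 2 welds).
R_nwt = 0.6 × 70 × 0.1767 × 7 = 51.96 kips (transverse, base value).
(i) R_nwl + R_nwt = 200.4 kips; (ii) 0.85 R_nwl + 1.5 R_nwt = 204.1 kips.
R_n = max = 204.1 kips [governs: (ii)]; R_n/Ω = 102.1 kips.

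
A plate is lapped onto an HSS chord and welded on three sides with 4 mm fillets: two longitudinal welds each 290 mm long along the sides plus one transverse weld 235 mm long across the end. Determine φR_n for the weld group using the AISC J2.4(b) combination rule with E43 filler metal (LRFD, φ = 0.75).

E43XX → F_EXX = 430 MPa.
t_e = 0.707 × 4 = 2.828 mm.
R_nwl = 0.6 × 430 × 2.828 × 580 × 10⁻³ = 423.2 kN (longitudinal, 2 welds).
R_nwt = 0.6 × 430 × 2.828 × 235 × 10⁻³ = 171.5 kN (transverse, base value).
(i) R_nwl + R_nwt = 594.6 kN; (ii) 0.85 R_nwl + 1.5 R_nwt = 616.9 kN.
R_n = max = 616.9 kN [governs: (ii)]; φR_n = 462.7 kN.

φR_n ≈ 463 kN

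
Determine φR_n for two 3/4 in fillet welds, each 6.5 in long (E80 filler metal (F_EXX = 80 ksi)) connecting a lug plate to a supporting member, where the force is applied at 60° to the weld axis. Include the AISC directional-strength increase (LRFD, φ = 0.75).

φR_n ≈ 348 kips

t_e = 0.707 × 0.75 = 0.5302 in; A_we = 0.5302 × 13 = 6.893 in².
Directional factor: 1.0 + 0.5 sin^1.5(60°) = 1.403.
F_nw = 0.6 × 80 × 1.403 = 67.34 ksi.
φR_n = 0.75 × 67.34 × 6.893 = 348.2 kips.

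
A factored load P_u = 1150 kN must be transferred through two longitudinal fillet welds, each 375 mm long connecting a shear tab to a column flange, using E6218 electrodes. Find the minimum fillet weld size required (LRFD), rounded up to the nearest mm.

E62XX → F_EXX = 620 MPa.
Total weld length L = 750 mm.
Required throat t_e = P_u / (φ × 0.6 F_EXX × L) = 1150 / (0.75 × 0.6 × 620 × 750 × 10⁻³) = 5.496 mm.
Required leg w = t_e / 0.707 = 7.773 mm → use 8 mm.

w = 8 mm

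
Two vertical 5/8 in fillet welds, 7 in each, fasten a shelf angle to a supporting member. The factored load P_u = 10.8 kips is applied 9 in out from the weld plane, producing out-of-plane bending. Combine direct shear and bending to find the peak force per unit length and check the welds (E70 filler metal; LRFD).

f_max ≈ 6 kip/in; adequate

E70XX → F_EXX = 70 ksi.
L_w = 2 × 7 = 14 in; section modulus (unit throat) S = 2 × L²/6 = 16.33 in².
Direct shear f_v = P/L_w = 10.8/14 = 0.7714 kip/in.
Moment M = P × e = 10.8 × 9 = 97.2 kip·in; bending f_b = M/S = 5.951 kip/in.
f_max = √(f_v² + f_b²) = √(0.7714² + 5.951²) = 6.001 kip/in.
φr_n = 0.75 × 0.6 × 70 × (0.707 × 0.625) = 13.92 kip/in → adequate.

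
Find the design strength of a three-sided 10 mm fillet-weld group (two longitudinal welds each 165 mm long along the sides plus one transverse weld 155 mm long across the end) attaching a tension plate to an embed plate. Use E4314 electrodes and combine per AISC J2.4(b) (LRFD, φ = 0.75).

φR_n ≈ 702 kN

E43XX → F_EXX = 430 MPa.
t_e = 0.707 × 10 = 7.07 mm.
R_nwl = 0.6 × 430 × 7.07 × 330 × 10⁻³ = 601.9 kN (longitudinal, 2 welds).
R_nwt = 0.6 × 430 × 7.07 × 155 × 10⁻³ = 282.7 kN (transverse, base value).
(i) R_nwl + R_nwt = 884.7 kN; (ii) 0.85 R_nwl + 1.5 R_nwt = 935.7 kN.
R_n = max = 935.7 kN [governs: (ii)]; φR_n = 701.8 kN.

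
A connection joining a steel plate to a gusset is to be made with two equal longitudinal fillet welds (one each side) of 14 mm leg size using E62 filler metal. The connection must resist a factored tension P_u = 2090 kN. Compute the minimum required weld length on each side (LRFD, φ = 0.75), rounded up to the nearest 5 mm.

E62XX → F_EXX = 620 MPa.
Throat t_e = 0.707 × 14 = 9.898 mm.
φr_n = 0.75 × 0.6 × 620 × 9.898 × 10⁻³ = 2.762 kN/mm.
L_req = P_u / φr_n = 2090 / 2.762 = 756.8 mm total.
Per side: 756.8 / 2 = 378.4 mm.
Round up → use L = 380 mm on each side.

L = 380 mm on each side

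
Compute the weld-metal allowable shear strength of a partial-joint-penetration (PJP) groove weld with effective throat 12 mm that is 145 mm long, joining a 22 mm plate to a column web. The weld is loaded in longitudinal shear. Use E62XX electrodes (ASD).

R_n/Ω ≈ 324 kN

E62XX → F_EXX = 620 MPa.
Effective throat (given) t_e = 12 mm.
A_we = 12 × 145 = 1740 mm².
F_nw = 0.6 F_EXX = 372 MPa.
R_n/Ω = (372 × 1740) / 2.0 × 10⁻³ = 323.6 kN.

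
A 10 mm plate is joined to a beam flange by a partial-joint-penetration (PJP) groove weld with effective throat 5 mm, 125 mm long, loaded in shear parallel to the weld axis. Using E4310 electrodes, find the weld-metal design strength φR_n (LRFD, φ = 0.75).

φR_n ≈ 121 kN

E43XX → F_EXX = 430 MPa.
Effective throat (given) t_e = 5 mm.
A_we = 5 × 125 = 625 mm².
F_nw = 0.6 F_EXX = 258 MPa.
φR_n = 0.75 × 258 × 625 × 10⁻³ = 120.9 kN.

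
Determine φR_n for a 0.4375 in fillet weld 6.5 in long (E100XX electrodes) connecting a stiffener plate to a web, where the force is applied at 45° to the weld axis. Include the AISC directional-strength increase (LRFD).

φR_n ≈ 117 kips

E100XX → F_EXX = 100 ksi.
t_e = 0.707 × 0.4375 = 0.3093 in; A_we = 0.3093 × 6.5 = 2.011 in².
Directional factor: 1.0 + 0.5 sin^1.5(45°) = 1.297.
F_nw = 0.6 × 100 × 1.297 = 77.84 ksi.
φR_n = 0.75 × 77.84 × 2.011 = 117.4 kips.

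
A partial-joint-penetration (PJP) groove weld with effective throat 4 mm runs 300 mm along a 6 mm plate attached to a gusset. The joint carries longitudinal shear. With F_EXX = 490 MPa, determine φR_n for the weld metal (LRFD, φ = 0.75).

φR_n ≈ 265 kN

Effective throat (given) t_e = 4 mm.
A_we = 4 × 300 = 1200 mm².
F_nw = 0.6 F_EXX = 294 MPa.
φR_n = 0.75 × 294 × 1200 × 10⁻³ = 264.6 kN.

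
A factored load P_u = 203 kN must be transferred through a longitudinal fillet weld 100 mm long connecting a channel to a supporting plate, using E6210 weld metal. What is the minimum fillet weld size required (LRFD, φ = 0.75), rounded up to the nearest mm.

E62XX → F_EXX = 620 MPa.
Total weld length L = 100 mm.
Required throat t_e = P_u / (φ × 0.6 F_EXX × L) = 203 / (0.75 × 0.6 × 620 × 100 × 10⁻³) = 7.276 mm.
Required leg w = t_e / 0.707 = 10.29 mm → use 11 mm.

w = 11 mm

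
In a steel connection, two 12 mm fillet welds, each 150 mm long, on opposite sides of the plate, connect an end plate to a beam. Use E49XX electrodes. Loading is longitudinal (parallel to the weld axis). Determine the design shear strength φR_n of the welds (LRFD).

E49XX → F_EXX = 490 MPa.
Effective throat t_e = 0.707 × 12 = 8.484 mm.
Total length L = 300 mm; A_we = 8.484 × 300 = 2545 mm².
F_nw = 0.6 F_EXX = 0.6 × 490 = 294 MPa.
φR_n = 0.75 × 294 × 2545 × 10⁻³ = 561.2 kN.

φR_n ≈ 561 kN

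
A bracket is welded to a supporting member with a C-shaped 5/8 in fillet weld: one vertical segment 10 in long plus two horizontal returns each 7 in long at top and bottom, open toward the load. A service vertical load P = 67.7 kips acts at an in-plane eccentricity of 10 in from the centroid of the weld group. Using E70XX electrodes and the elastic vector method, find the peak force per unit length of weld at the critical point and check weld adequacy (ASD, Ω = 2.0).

f_max ≈ 10.7 kip/in; NOT adequate

E70XX → F_EXX = 70 ksi.
Total weld length L_w = 24 in. Treat welds as unit-width lines.
Centroid: x̄ = 2×7×3.5 / 24 = 2.042 in from the vertical weld.
Polar moment about centroid: J = I_x + I_y = [10³/12 + 2×7×5²] + [10×2.042² + 2(7³/12 + 7×1.458²)] = 562 in³.
Direct shear f_v = P/L_w = 67.7 / 24 = 2.821 kip/in (vertical).
Torsion M = P·e = 67.7 × 10 = 677 kip·in.
Critical point at (x, y) = (4.958, 5) from centroid. f_tx = M·y/J = 6.024 kip/in; f_ty = M·x/J = 5.973 kip/in.
Resultant f_max = √[f_tx² + (f_v + f_ty)²] = √[6.024² + (2.821 + 5.973)²] = 10.66 kip/in.
Capacity per unit length: r_n/Ω = (1/2.0) × 0.6 × 70 × (0.707 × 0.625) = 9.279 kip/in.
10.66 > 9.279 → NOT adequate.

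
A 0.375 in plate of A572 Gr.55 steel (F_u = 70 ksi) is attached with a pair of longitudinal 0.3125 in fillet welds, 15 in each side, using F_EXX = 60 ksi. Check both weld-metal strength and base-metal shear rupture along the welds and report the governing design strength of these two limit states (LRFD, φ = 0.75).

φR_n ≈ 179 kips (weld metal governs)

t_e = 0.707 × 0.3125 = 0.2209 in; L = 30 in.
Weld metal: φR_n = 0.75 × 0.6 × 60 × 0.2209 × 30 = 179 kips.
Base metal (shear rupture): φR_n = 0.75 × 0.6 × 70 × 0.375 × 30 = 354.4 kips.
Governing: weld metal.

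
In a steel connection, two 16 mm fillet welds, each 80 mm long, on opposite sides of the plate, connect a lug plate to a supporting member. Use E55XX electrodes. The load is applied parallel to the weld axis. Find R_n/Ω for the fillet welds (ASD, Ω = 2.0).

R_n/Ω ≈ 299 kN

E55XX → F_EXX = 550 MPa.
Effective throat t_e = 0.707 × 16 = 11.31 mm.
Total length L = 160 mm; A_we = 11.31 × 160 = 1810 mm².
F_nw = 0.6 F_EXX = 0.6 × 550 = 330 MPa.
R_n = 330 × 1810 × 10⁻³ = 597.3 kN; R_n/Ω = 597.3/2.0 = 298.6 kN.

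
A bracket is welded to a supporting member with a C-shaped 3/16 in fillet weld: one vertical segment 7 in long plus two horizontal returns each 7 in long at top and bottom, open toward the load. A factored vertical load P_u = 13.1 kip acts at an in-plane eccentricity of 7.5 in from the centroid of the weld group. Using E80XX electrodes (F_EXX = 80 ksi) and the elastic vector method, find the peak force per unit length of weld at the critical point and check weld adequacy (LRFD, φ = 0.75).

f_max ≈ 2.35 kip/in; adequate

Total weld length L_w = 21 in. Treat welds as unit-width lines.
Centroid: x̄ = 2×7×3.5 / 21 = 2.333 in from the vertical weld.
Polar moment about centroid: J = I_x + I_y = [7³/12 + 2×7×3.5²] + [7×2.333² + 2(7³/12 + 7×1.167²)] = 314.4 in³.
Direct shear f_v = P/L_w = 13.1 / 21 = 0.6238 kip/in (vertical).
Torsion M = P·e = 13.1 × 7.5 = 98.25 kip·in.
Critical point at (x, y) = (4.667, 3.5) from centroid. f_tx = M·y/J = 1.094 kip/in; f_ty = M·x/J = 1.458 kip/in.
Resultant f_max = √[f_tx² + (f_v + f_ty)²] = √[1.094² + (0.6238 + 1.458)²] = 2.352 kip/in.
Capacity per unit length: φr_n = 0.75 × 0.6 × 80 × (0.707 × 0.1875) = 4.772 kip/in.
2.352 ≤ 4.772 → adequate.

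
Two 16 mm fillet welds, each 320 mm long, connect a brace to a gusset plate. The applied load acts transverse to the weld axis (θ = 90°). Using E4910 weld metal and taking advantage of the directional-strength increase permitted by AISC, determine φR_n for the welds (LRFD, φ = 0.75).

E49XX → F_EXX = 490 MPa.
t_e = 0.707 × 16 = 11.31 mm; A_we = 11.31 × 640 = 7240 mm².
Directional factor: 1.0 + 0.5 sin^1.5(90°) = 1.5.
F_nw = 0.6 × 490 × 1.5 = 441 MPa.
φR_n = 0.75 × 441 × 7240 × 10⁻³ = 2395 kN.

φR_n ≈ 2390 kN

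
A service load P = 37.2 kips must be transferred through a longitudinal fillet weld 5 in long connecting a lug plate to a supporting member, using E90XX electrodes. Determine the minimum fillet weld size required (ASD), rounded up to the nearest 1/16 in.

E90XX → F_EXX = 90 ksi.
Total weld length L = 5 in.
Required throat t_e = P × Ω / (0.6 F_EXX × L) = 37.2 × 2.0 / (0.6 × 90 × 5) = 0.2756 in.
Required leg w = t_e / 0.707 = 0.3898 in → use 7/16 in.

w = 7/16 in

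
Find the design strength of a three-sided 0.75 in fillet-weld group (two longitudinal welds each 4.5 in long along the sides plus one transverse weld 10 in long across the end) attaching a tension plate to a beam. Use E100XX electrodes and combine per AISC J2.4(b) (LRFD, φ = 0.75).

E100XX → F_EXX = 100 ksi.
t_e = 0.707 × 0.75 = 0.5302 in.
R_nwl = 0.6 × 100 × 0.5302 × 9 = 286.3 kip (longitudinal, 2 welds).
R_nwt = 0.6 × 100 × 0.5302 × 10 = 318.2 kip (transverse, base value).
(i) R_nwl + R_nwt = 604.5 kip; (ii) 0.85 R_nwl + 1.5 R_nwt = 720.6 kip.
R_n = max = 720.6 kip [governs: (ii)]; φR_n = 540.5 kip.

φR_n ≈ 540 kip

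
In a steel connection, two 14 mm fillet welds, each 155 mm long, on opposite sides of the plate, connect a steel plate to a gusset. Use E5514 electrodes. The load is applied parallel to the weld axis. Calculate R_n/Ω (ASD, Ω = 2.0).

R_n/Ω ≈ 506 kN

E55XX → F_EXX = 550 MPa.
Effective throat t_e = 0.707 × 14 = 9.898 mm.
Total length L = 310 mm; A_we = 9.898 × 310 = 3068 mm².
F_nw = 0.6 F_EXX = 0.6 × 550 = 330 MPa.
R_n = 330 × 3068 × 10⁻³ = 1013 kN; R_n/Ω = 1013/2.0 = 506.3 kN.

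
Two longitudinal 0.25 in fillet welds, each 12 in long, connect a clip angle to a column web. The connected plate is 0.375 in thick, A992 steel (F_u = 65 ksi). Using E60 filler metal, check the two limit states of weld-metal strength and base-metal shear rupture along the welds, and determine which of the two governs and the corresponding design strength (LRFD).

E60XX → F_EXX = 60 ksi.
t_e = 0.707 × 0.25 = 0.1767 in; L = 24 in.
Weld metal: φR_n = 0.75 × 0.6 × 60 × 0.1767 × 24 = 114.5 kip.
Base metal (shear rupture): φR_n = 0.75 × 0.6 × 65 × 0.375 × 24 = 263.2 kip.
Governing: weld metal.

φR_n ≈ 115 kip (weld metal governs)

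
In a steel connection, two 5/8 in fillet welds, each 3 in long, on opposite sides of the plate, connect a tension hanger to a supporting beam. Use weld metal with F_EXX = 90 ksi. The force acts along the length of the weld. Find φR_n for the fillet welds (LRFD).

φR_n ≈ 107 kips

Effective throat t_e = 0.707 × 0.625 = 0.4419 in.
Total length L = 6 in; A_we = 0.4419 × 6 = 2.651 in².
F_nw = 0.6 F_EXX = 0.6 × 90 = 54 ksi.
φR_n = 0.75 × 54 × 2.651 = 107.4 kips.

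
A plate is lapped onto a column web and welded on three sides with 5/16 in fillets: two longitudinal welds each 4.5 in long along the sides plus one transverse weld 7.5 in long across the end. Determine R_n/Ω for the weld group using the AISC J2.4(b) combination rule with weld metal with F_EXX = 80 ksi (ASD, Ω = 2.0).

R_n/Ω ≈ 100 kips

t_e = 0.707 × 0.3125 = 0.2209 in.
R_nwl = 0.6 × 80 × 0.2209 × 9 = 95.44 kips (longitudinal, 2 welds).
R_nwt = 0.6 × 80 × 0.2209 × 7.5 = 79.54 kips (transverse, base value).
(i) R_nwl + R_nwt = 175 kips; (ii) 0.85 R_nwl + 1.5 R_nwt = 200.4 kips.
R_n = max = 200.4 kips [governs: (ii)]; R_n/Ω = 100.2 kips.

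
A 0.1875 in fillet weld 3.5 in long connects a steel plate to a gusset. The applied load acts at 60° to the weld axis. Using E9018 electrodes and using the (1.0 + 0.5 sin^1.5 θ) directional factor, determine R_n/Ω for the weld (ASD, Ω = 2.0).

R_n/Ω ≈ 17.6 kips

E90XX → F_EXX = 90 ksi.
t_e = 0.707 × 0.1875 = 0.1326 in; A_we = 0.1326 × 3.5 = 0.464 in².
Directional factor: 1.0 + 0.5 sin^1.5(60°) = 1.403.
F_nw = 0.6 × 90 × 1.403 = 75.76 ksi.
R_n/Ω = (75.76 × 0.464) / 2.0 = 17.58 kips.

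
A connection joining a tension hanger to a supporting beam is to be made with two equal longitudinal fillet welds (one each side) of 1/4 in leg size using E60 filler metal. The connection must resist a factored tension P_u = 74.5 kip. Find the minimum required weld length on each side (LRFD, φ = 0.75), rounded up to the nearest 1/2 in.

L = 8 in on each side

E60XX → F_EXX = 60 ksi.
Throat t_e = 0.707 × 0.25 = 0.1767 in.
φr_n = 0.75 × 0.6 × 60 × 0.1767 = 4.772 kip/in.
L_req = P_u / φr_n = 74.5 / 4.772 = 15.61 in total.
Per side: 15.61 / 2 = 7.806 in.
Round up → use L = 8 in on each side.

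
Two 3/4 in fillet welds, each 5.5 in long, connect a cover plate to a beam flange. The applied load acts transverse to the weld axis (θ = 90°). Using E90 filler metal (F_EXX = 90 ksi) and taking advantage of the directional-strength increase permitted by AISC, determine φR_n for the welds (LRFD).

t_e = 0.707 × 0.75 = 0.5302 in; A_we = 0.5302 × 11 = 5.833 in².
Directional factor: 1.0 + 0.5 sin^1.5(90°) = 1.5.
F_nw = 0.6 × 90 × 1.5 = 81 ksi.
φR_n = 0.75 × 81 × 5.833 = 354.3 kip.

φR_n ≈ 354 kip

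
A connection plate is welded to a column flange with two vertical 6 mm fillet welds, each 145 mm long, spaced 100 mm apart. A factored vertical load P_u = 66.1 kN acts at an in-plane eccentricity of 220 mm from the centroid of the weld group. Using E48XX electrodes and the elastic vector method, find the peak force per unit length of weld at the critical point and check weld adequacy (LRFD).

f_max ≈ 1180 N/mm; NOT adequate

E48XX → F_EXX = 480 MPa.
Total weld length L_w = 290 mm. Treat welds as unit-width lines.
Polar moment about centroid: J = 2[d³/12 + d(b/2)²] = 2[145³/12 + 145×50²] = 1233000 mm³.
Direct shear f_v = P/L_w = 66.1×10³ / 290 = 227.9 N/mm (vertical).
Torsion M = P·e = 66.1×10³ × 220 = 14542000 N·mm.
Critical point at (x, y) = (50, 72.5) from centroid. f_tx = M·y/J = 855 N/mm; f_ty = M·x/J = 589.7 N/mm.
Resultant f_max = √[f_tx² + (f_v + f_ty)²] = √[855² + (227.9 + 589.7)²] = 1183 N/mm.
Capacity per unit length: φr_n = 0.75 × 0.6 × 480 × (0.707 × 6) = 916.3 N/mm.
1183 > 916.3 → NOT adequate.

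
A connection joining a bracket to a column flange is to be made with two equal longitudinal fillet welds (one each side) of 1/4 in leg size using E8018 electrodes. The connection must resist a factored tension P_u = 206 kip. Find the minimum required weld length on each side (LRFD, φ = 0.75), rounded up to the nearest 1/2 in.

E80XX → F_EXX = 80 ksi.
Throat t_e = 0.707 × 0.25 = 0.1767 in.
φr_n = 0.75 × 0.6 × 80 × 0.1767 = 6.363 kip/in.
L_req = P_u / φr_n = 206 / 6.363 = 32.37 in total.
Per side: 32.37 / 2 = 16.19 in.
Round up → use L = 16.5 in on each side.

L = 16.5 in on each side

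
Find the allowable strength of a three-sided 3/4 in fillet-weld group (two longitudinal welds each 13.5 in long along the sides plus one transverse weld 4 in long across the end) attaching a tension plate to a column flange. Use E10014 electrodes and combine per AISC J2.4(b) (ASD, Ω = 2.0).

E100XX → F_EXX = 100 ksi.
t_e = 0.707 × 0.75 = 0.5302 in.
R_nwl = 0.6 × 100 × 0.5302 × 27 = 859 kips (longitudinal, 2 welds).
R_nwt = 0.6 × 100 × 0.5302 × 4 = 127.3 kips (transverse, base value).
(i) R_nwl + R_nwt = 986.3 kips; (ii) 0.85 R_nwl + 1.5 R_nwt = 921 kips.
R_n = max = 986.3 kips [governs: (i)]; R_n/Ω = 493.1 kips.

R_n/Ω ≈ 493 kips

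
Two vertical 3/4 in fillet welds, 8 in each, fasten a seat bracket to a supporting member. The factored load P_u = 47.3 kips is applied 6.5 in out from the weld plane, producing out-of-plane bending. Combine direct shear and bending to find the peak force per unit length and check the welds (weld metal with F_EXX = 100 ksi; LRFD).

L_w = 2 × 8 = 16 in; section modulus (unit throat) S = 2 × L²/6 = 21.33 in².
Direct shear f_v = P/L_w = 47.3/16 = 2.956 kip/in.
Moment M = P × e = 47.3 × 6.5 = 307.45 kip·in; bending f_b = M/S = 14.41 kip/in.
f_max = √(f_v² + f_b²) = √(2.956² + 14.41²) = 14.71 kip/in.
φr_n = 0.75 × 0.6 × 100 × (0.707 × 0.75) = 23.86 kip/in → adequate.

f_max ≈ 14.7 kip/in; adequate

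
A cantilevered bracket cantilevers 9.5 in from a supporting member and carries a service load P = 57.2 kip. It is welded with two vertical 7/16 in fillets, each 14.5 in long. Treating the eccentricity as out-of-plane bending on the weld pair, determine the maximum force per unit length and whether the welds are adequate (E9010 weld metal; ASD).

E90XX → F_EXX = 90 ksi.
L_w = 2 × 14.5 = 29 in; section modulus (unit throat) S = 2 × L²/6 = 70.08 in².
Direct shear f_v = P/L_w = 57.2/29 = 1.972 kip/in.
Moment M = P × e = 57.2 × 9.5 = 543.4 kip·in; bending f_b = M/S = 7.754 kip/in.
f_max = √(f_v² + f_b²) = √(1.972² + 7.754²) = 8.001 kip/in.
r_n/Ω = (1/2.0) × 0.6 × 90 × (0.707 × 0.4375) = 8.351 kip/in → adequate.

f_max ≈ 8 kip/in; adequate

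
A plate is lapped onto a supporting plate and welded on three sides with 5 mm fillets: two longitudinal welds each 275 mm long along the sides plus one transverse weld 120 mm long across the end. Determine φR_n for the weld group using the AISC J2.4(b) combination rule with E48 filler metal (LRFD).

E48XX → F_EXX = 480 MPa.
t_e = 0.707 × 5 = 3.535 mm.
R_nwl = 0.6 × 480 × 3.535 × 550 × 10⁻³ = 559.9 kN (longitudinal, 2 welds).
R_nwt = 0.6 × 480 × 3.535 × 120 × 10⁻³ = 122.2 kN (transverse, base value).
(i) R_nwl + R_nwt = 682.1 kN; (ii) 0.85 R_nwl + 1.5 R_nwt = 659.2 kN.
R_n = max = 682.1 kN [governs: (i)]; φR_n = 511.6 kN.

φR_n ≈ 512 kN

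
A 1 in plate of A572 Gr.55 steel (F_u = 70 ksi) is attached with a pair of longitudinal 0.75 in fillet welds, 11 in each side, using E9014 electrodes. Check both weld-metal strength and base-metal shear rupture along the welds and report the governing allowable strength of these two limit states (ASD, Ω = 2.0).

R_n/Ω ≈ 315 kip (weld metal governs)

E90XX → F_EXX = 90 ksi.
t_e = 0.707 × 0.75 = 0.5302 in; L = 22 in.
Weld metal: R_n/Ω = (1/2.0) × 0.6 × 90 × 0.5302 × 22 = 315 kip.
Base metal (shear rupture): R_n/Ω = (1/2.0) × 0.6 × 70 × 1 × 22 = 462 kip.
Governing: weld metal.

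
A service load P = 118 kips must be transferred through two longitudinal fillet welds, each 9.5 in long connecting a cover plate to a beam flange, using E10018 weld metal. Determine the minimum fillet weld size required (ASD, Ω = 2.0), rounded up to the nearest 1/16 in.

E100XX → F_EXX = 100 ksi.
Total weld length L = 19 in.
Required throat t_e = P × Ω / (0.6 F_EXX × L) = 118 × 2.0 / (0.6 × 100 × 19) = 0.207 in.
Required leg w = t_e / 0.707 = 0.2928 in → use 5/16 in.

w = 5/16 in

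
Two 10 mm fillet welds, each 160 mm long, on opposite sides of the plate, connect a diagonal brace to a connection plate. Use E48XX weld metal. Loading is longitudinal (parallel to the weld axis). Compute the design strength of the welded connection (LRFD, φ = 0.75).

E48XX → F_EXX = 480 MPa.
Effective throat t_e = 0.707 × 10 = 7.07 mm.
Total length L = 320 mm; A_we = 7.07 × 320 = 2262 mm².
F_nw = 0.6 F_EXX = 0.6 × 480 = 288 MPa.
φR_n = 0.75 × 288 × 2262 × 10⁻³ = 488.7 kN.

φR_n ≈ 489 kN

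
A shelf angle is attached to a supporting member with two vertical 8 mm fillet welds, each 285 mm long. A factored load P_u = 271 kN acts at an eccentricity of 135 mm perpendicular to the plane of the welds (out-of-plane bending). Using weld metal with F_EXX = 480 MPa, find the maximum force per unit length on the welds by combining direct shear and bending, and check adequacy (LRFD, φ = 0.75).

f_max ≈ 1430 N/mm; NOT adequate

L_w = 2 × 285 = 570 mm; section modulus (unit throat) S = 2 × L²/6 = 27080 mm².
Direct shear f_v = P/L_w = 271×10³/570 = 475.4 N/mm.
Moment M = P × e = 271×10³ × 135 = 36585000 N·mm; bending f_b = M/S = 1351 N/mm.
f_max = √(f_v² + f_b²) = √(475.4² + 1351²) = 1432 N/mm.
φr_n = 0.75 × 0.6 × 480 × (0.707 × 8) = 1222 N/mm → NOT adequate.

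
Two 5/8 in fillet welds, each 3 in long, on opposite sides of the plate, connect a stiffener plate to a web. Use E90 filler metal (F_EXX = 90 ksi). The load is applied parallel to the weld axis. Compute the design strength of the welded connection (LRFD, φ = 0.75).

Effective throat t_e = 0.707 × 0.625 = 0.4419 in.
Total length L = 6 in; A_we = 0.4419 × 6 = 2.651 in².
F_nw = 0.6 F_EXX = 0.6 × 90 = 54 ksi.
φR_n = 0.75 × 54 × 2.651 = 107.4 kips.

φR_n ≈ 107 kips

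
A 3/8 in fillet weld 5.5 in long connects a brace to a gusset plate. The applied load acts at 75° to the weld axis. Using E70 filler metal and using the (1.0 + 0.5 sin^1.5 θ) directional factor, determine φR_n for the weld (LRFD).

E70XX → F_EXX = 70 ksi.
t_e = 0.707 × 0.375 = 0.2651 in; A_we = 0.2651 × 5.5 = 1.458 in².
Directional factor: 1.0 + 0.5 sin^1.5(75°) = 1.475.
F_nw = 0.6 × 70 × 1.475 = 61.94 ksi.
φR_n = 0.75 × 61.94 × 1.458 = 67.74 kip.

φR_n ≈ 67.7 kip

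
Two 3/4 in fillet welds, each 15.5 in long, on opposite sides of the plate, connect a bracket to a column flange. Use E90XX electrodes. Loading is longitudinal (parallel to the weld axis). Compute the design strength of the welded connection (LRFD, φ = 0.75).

φR_n ≈ 666 kips

E90XX → F_EXX = 90 ksi.
Effective throat t_e = 0.707 × 0.75 = 0.5302 in.
Total length L = 31 in; A_we = 0.5302 × 31 = 16.44 in².
F_nw = 0.6 F_EXX = 0.6 × 90 = 54 ksi.
φR_n = 0.75 × 54 × 16.44 = 665.7 kips.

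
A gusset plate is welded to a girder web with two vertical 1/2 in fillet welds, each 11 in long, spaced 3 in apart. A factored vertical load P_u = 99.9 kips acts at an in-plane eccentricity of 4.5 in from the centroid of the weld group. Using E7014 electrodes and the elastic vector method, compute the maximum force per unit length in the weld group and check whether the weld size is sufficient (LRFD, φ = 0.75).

f_max ≈ 11.5 kip/in; NOT adequate

E70XX → F_EXX = 70 ksi.
Total weld length L_w = 22 in. Treat welds as unit-width lines.
Polar moment about centroid: J = 2[d³/12 + d(b/2)²] = 2[11³/12 + 11×1.5²] = 271.3 in³.
Direct shear f_v = P/L_w = 99.9 / 22 = 4.541 kip/in (vertical).
Torsion M = P·e = 99.9 × 4.5 = 449.55 kip·in.
Critical point at (x, y) = (1.5, 5.5) from centroid. f_tx = M·y/J = 9.112 kip/in; f_ty = M·x/J = 2.485 kip/in.
Resultant f_max = √[f_tx² + (f_v + f_ty)²] = √[9.112² + (4.541 + 2.485)²] = 11.51 kip/in.
Capacity per unit length: φr_n = 0.75 × 0.6 × 70 × (0.707 × 0.5) = 11.14 kip/in.
11.51 > 11.14 → NOT adequate.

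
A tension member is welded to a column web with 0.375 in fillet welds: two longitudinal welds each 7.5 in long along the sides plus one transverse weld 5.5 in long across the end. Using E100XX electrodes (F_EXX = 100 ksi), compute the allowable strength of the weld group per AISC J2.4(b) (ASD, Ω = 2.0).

t_e = 0.707 × 0.375 = 0.2651 in.
R_nwl = 0.6 × 100 × 0.2651 × 15 = 238.6 kip (longitudinal, 2 welds).
R_nwt = 0.6 × 100 × 0.2651 × 5.5 = 87.49 kip (transverse, base value).
(i) R_nwl + R_nwt = 326.1 kip; (ii) 0.85 R_nwl + 1.5 R_nwt = 334.1 kip.
R_n = max = 334.1 kip [governs: (ii)]; R_n/Ω = 167 kip.

R_n/Ω ≈ 167 kip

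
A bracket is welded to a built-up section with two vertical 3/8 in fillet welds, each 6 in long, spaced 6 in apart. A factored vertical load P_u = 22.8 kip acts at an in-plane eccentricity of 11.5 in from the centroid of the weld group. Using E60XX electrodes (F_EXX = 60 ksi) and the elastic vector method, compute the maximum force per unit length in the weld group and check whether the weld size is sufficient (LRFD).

Total weld length L_w = 12 in. Treat welds as unit-width lines.
Polar moment about centroid: J = 2[d³/12 + d(b/2)²] = 2[6³/12 + 6×3²] = 144 in³.
Direct shear f_v = P/L_w = 22.8 / 12 = 1.9 kip/in (vertical).
Torsion M = P·e = 22.8 × 11.5 = 262.2 kip·in.
Critical point at (x, y) = (3, 3) from centroid. f_tx = M·y/J = 5.462 kip/in; f_ty = M·x/J = 5.462 kip/in.
Resultant f_max = √[f_tx² + (f_v + f_ty)²] = √[5.462² + (1.9 + 5.462)²] = 9.168 kip/in.
Capacity per unit length: φr_n = 0.75 × 0.6 × 60 × (0.707 × 0.375) = 7.158 kip/in.
9.168 > 7.158 → NOT adequate.

f_max ≈ 9.17 kip/in; NOT adequate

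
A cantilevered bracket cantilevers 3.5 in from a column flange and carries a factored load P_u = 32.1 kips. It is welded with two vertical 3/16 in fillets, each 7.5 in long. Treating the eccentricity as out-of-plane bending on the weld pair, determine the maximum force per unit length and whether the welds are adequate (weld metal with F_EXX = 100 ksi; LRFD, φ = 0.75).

L_w = 2 × 7.5 = 15 in; section modulus (unit throat) S = 2 × L²/6 = 18.75 in².
Direct shear f_v = P/L_w = 32.1/15 = 2.14 kip/in.
Moment M = P × e = 32.1 × 3.5 = 112.35 kip·in; bending f_b = M/S = 5.992 kip/in.
f_max = √(f_v² + f_b²) = √(2.14² + 5.992²) = 6.363 kip/in.
φr_n = 0.75 × 0.6 × 100 × (0.707 × 0.1875) = 5.965 kip/in → NOT adequate.

f_max ≈ 6.36 kip/in; NOT adequate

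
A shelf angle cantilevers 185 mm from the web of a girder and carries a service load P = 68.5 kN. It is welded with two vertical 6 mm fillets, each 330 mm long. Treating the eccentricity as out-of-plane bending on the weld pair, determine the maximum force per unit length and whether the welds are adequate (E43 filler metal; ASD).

f_max ≈ 364 N/mm; adequate

E43XX → F_EXX = 430 MPa.
L_w = 2 × 330 = 660 mm; section modulus (unit throat) S = 2 × L²/6 = 36300 mm².
Direct shear f_v = P/L_w = 68.5×10³/660 = 103.8 N/mm.
Moment M = P × e = 68.5×10³ × 185 = 12672000 N·mm; bending f_b = M/S = 349.1 N/mm.
f_max = √(f_v² + f_b²) = √(103.8² + 349.1²) = 364.2 N/mm.
r_n/Ω = (1/2.0) × 0.6 × 430 × (0.707 × 6) = 547.2 N/mm → adequate.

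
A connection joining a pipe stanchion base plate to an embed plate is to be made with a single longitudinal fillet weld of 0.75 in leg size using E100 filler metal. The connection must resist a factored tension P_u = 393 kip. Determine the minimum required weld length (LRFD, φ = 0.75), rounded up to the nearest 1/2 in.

L = 16.5 in

E100XX → F_EXX = 100 ksi.
Throat t_e = 0.707 × 0.75 = 0.5302 in.
φr_n = 0.75 × 0.6 × 100 × 0.5302 = 23.86 kip/in.
L_req = P_u / φr_n = 393 / 23.86 = 16.47 in total.
Round up → use L = 16.5 in.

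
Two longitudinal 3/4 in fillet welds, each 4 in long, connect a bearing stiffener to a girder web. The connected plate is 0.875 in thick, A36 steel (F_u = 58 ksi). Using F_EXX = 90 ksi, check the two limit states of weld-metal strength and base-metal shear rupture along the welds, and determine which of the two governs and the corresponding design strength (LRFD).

φR_n ≈ 172 kips (weld metal governs)

t_e = 0.707 × 0.75 = 0.5302 in; L = 8 in.
Weld metal: φR_n = 0.75 × 0.6 × 90 × 0.5302 × 8 = 171.8 kips.
Base metal (shear rupture): φR_n = 0.75 × 0.6 × 58 × 0.875 × 8 = 182.7 kips.
Governing: weld metal.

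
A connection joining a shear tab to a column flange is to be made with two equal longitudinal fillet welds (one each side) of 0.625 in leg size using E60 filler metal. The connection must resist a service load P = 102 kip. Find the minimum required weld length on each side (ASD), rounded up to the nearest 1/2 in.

L = 6.5 in on each side

E60XX → F_EXX = 60 ksi.
Throat t_e = 0.707 × 0.625 = 0.4419 in.
r_n/Ω = (0.6 × 60 × 0.4419) / 2.0 = 7.954 kip/in.
L_req = P / (r_n/Ω) = 102 / 7.954 = 12.82 in total.
Per side: 12.82 / 2 = 6.412 in.
Round up → use L = 6.5 in on each side.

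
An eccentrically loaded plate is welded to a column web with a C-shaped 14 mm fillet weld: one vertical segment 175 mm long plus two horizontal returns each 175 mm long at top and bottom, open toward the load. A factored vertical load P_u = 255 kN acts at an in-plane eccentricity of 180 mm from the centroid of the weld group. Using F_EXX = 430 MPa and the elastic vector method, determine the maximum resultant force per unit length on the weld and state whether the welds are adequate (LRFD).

Total weld length L_w = 525 mm. Treat welds as unit-width lines.
Centroid: x̄ = 2×175×87.5 / 525 = 58.33 mm from the vertical weld.
Polar moment about centroid: J = I_x + I_y = [175³/12 + 2×175×87.5²] + [175×58.33² + 2(175³/12 + 175×29.17²)] = 4913000 mm³.
Direct shear f_v = P/L_w = 255×10³ / 525 = 485.7 N/mm (vertical).
Torsion M = P·e = 255×10³ × 180 = 45900000 N·mm.
Critical point at (x, y) = (116.7, 87.5) from centroid. f_tx = M·y/J = 817.5 N/mm; f_ty = M·x/J = 1090 N/mm.
Resultant f_max = √[f_tx² + (f_v + f_ty)²] = √[817.5² + (485.7 + 1090)²] = 1775 N/mm.
Capacity per unit length: φr_n = 0.75 × 0.6 × 430 × (0.707 × 14) = 1915 N/mm.
1775 ≤ 1915 → adequate.

f_max ≈ 1780 N/mm; adequate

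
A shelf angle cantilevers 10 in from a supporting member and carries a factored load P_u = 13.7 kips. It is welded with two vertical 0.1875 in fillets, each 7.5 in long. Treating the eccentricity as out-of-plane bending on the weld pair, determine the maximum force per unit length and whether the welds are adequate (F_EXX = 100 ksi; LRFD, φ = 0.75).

f_max ≈ 7.36 kip/in; NOT adequate

L_w = 2 × 7.5 = 15 in; section modulus (unit throat) S = 2 × L²/6 = 18.75 in².
Direct shear f_v = P/L_w = 13.7/15 = 0.9133 kip/in.
Moment M = P × e = 13.7 × 10 = 137 kip·in; bending f_b = M/S = 7.307 kip/in.
f_max = √(f_v² + f_b²) = √(0.9133² + 7.307²) = 7.364 kip/in.
φr_n = 0.75 × 0.6 × 100 × (0.707 × 0.1875) = 5.965 kip/in → NOT adequate.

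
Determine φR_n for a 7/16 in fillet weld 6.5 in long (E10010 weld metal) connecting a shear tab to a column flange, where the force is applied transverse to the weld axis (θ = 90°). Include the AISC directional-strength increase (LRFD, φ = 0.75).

φR_n ≈ 136 kip

E100XX → F_EXX = 100 ksi.
t_e = 0.707 × 0.4375 = 0.3093 in; A_we = 0.3093 × 6.5 = 2.011 in².
Directional factor: 1.0 + 0.5 sin^1.5(90°) = 1.5.
F_nw = 0.6 × 100 × 1.5 = 90 ksi.
φR_n = 0.75 × 90 × 2.011 = 135.7 kip.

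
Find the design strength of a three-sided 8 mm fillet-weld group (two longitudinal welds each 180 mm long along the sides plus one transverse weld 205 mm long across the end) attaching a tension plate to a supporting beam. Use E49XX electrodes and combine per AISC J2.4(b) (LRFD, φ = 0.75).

E49XX → F_EXX = 490 MPa.
t_e = 0.707 × 8 = 5.656 mm.
R_nwl = 0.6 × 490 × 5.656 × 360 × 10⁻³ = 598.6 kN (longitudinal, 2 welds).
R_nwt = 0.6 × 490 × 5.656 × 205 × 10⁻³ = 340.9 kN (transverse, base value).
(i) R_nwl + R_nwt = 939.5 kN; (ii) 0.85 R_nwl + 1.5 R_nwt = 1020 kN.
R_n = max = 1020 kN [governs: (ii)]; φR_n = 765.1 kN.

φR_n ≈ 765 kN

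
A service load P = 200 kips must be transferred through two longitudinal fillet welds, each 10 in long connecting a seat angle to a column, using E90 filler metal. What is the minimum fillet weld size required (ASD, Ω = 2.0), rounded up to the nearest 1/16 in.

E90XX → F_EXX = 90 ksi.
Total weld length L = 20 in.
Required throat t_e = P × Ω / (0.6 F_EXX × L) = 200 × 2.0 / (0.6 × 90 × 20) = 0.3704 in.
Required leg w = t_e / 0.707 = 0.5239 in → use 9/16 in.

w = 9/16 in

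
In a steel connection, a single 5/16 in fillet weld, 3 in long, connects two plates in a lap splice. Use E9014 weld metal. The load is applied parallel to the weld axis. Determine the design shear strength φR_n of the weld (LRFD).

φR_n ≈ 26.8 kip

E90XX → F_EXX = 90 ksi.
Effective throat t_e = 0.707 × 0.3125 = 0.2209 in.
Total length L = 3 in; A_we = 0.2209 × 3 = 0.6628 in².
F_nw = 0.6 F_EXX = 0.6 × 90 = 54 ksi.
φR_n = 0.75 × 54 × 0.6628 = 26.84 kip.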